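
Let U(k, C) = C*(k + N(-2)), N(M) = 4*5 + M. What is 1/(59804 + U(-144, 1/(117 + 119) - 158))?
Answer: 118/9405953 ≈ 1.2545e-5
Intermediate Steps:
N(M) = 20 + M
U(k, C) = C*(18 + k) (U(k, C) = C*(k + (20 - 2)) = C*(k + 18) = C*(18 + k))
1/(59804 + U(-144, 1/(117 + 119) - 158)) = 1/(59804 + (1/(117 + 119) - 158)*(18 - 144)) = 1/(59804 + (1/236 - 158)*(-126)) = 1/(59804 - 37287/236*(-126)) = 1/(59804 + 2349081/118) = 1/(9405953/118) = 118/9405953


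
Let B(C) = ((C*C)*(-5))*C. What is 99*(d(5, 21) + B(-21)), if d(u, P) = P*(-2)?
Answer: 4580037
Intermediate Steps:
d(u, P) = -2*P
B(C) = -5*C³ (B(C) = (C²*(-5))*C = (-5*C²)*C = -5*C³)
99*(d(5, 21) + B(-21)) = 99*(-2*21 - 5*(-21)³) = 99*(-42 - 5*(-9261)) = 99*(-42 + 46305) = 99*46263 = 4580037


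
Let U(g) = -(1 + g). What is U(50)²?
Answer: 2601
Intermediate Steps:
U(g) = -1 - g
U(50)² = (-1 - 1*50)² = (-1 - 50)² = (-51)² = 2601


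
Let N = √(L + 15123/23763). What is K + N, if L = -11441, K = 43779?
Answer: 43779 + 4*I*√5663695/89 ≈ 43779.0 + 106.96*I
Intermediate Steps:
N = 4*I*√5663695/89 (N = √(-11441 + 15123/23763) = √(-11441 + 15123*(1/23763)) = √(-11441 + 5041/7921) = √(-90619120/7921) = 4*I*√5663695/89 ≈ 106.96*I)
K + N = 43779 + 4*I*√5663695/89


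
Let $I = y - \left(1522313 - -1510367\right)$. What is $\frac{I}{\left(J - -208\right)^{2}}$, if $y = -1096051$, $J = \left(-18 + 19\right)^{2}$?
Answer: $- \frac{4128731}{43681} \approx -94.52$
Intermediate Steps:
$J = 1$ ($J = 1^{2} = 1$)
$I = -4128731$ ($I = -1096051 - \left(1522313 - -1510367\right) = -1096051 - \left(1522313 + 1510367\right) = -1096051 - 3032680 = -4128731$)
$\frac{I}{\left(J - -208\right)^{2}} = - \frac{4128731}{\left(1 - -208\right)^{2}} = - \frac{4128731}{\left(1 + 208\right)^{2}} = - \frac{4128731}{209^{2}} = - \frac{4128731}{43681}$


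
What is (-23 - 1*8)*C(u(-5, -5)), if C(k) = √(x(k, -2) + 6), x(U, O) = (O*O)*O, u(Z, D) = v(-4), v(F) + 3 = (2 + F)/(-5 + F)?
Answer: -31*I*√2 ≈ -43.841*I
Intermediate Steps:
v(F) = -3 + (2 + F)/(-5 + F)
u(Z, D) = -25/9 (u(Z, D) = (17 - 2*(-4))/(-5 - 4) = (17 + 8)/(-9) = -⅑*25 = -25/9)
x(U, O) = O³ (x(U, O) = O²*O = O³)
C(k) = I*√2 (C(k) = √((-2)³ + 6) = √(-8 + 6) = √(-2) = I*√2)
(-23 - 1*8)*C(u(-5, -5)) = (-23 - 1*8)*(I*√2) = (-23 - 8)*(I*√2) = -31*I*√2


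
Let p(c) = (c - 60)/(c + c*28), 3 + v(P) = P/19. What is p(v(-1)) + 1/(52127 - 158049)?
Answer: 63446437/89080402 ≈ 0.71224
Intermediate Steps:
v(P) = -3 + P/19
p(c) = (-60 + c)/(29*c) (p(c) = (-60 + c)/(c + 28*c) = (-60 + c)/((29*c)) = (-60 + c)*(1/(29*c)) = (-60 + c)/(29*c))
p(v(-1)) + 1/(52127 - 158049) = (-60 + (-3 + (1/19)*(-1)))/(29*(-3 + (1/19)*(-1))) + 1/(52127 - 158049) = (-60 + (-3 - 1/19))/(29*(-3 - 1/19)) + 1/(-105922) = (-60 - 58/19)/(29*(-58/19)) - 1/105922 = (1/29)*(-19/58)*(-1198/19) - 1/105922 = 599/841 - 1/105922 = 63446437/89080402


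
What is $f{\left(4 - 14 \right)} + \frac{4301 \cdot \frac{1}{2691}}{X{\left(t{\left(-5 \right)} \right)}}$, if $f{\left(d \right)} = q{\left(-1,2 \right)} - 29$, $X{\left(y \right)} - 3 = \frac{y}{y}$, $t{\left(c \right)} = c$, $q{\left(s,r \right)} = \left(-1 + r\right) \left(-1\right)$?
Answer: $- \frac{13853}{468} \approx -29.6$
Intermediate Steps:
$q{\left(s,r \right)} = 1 - r$
$X{\left(y \right)} = 4$ ($X{\left(y \right)} = 3 + \frac{y}{y} = 3 + 1 = 4$)
$f{\left(d \right)} = -30$ ($f{\left(d \right)} = \left(1 - 2\right) - 29 = -1 - 29 = -30$)
$f{\left(4 - 14 \right)} + \frac{4301 \cdot \frac{1}{2691}}{X{\left(t{\left(-5 \right)} \right)}} = -30 + \frac{4301 \cdot \frac{1}{2691}}{4} = -30 + 4301 \cdot \frac{1}{2691} \cdot \frac{1}{4} = -30 + \frac{187}{117} \cdot \frac{1}{4} = -30 + \frac{187}{468} = - \frac{13853}{468}$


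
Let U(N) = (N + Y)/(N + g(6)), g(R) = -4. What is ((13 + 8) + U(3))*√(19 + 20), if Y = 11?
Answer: 7*√39 ≈ 43.715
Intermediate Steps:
U(N) = (11 + N)/(-4 + N) (U(N) = (N + 11)/(N - 4) = (11 + N)/(-4 + N))
((13 + 8) + U(3))*√(19 + 20) = ((13 + 8) + (11 + 3)/(-4 + 3))*√(19 + 20) = (21 + 14/(-1))*√39 = (21 - 1*14)*√39 = (21 - 14)*√39 = 7*√39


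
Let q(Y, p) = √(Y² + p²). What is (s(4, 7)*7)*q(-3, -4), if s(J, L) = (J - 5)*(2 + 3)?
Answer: -175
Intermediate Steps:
s(J, L) = -25 + 5*J (s(J, L) = (-5 + J)*5 = -25 + 5*J)
(s(4, 7)*7)*q(-3, -4) = ((-25 + 5*4)*7)*√((-3)² + (-4)²) = ((-25 + 20)*7)*√(9 + 16) = (-5*7)*√25 = -35*5 = -175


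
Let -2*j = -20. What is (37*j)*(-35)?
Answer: -12950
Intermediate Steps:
j = 10 (j = -½*(-20) = 10)
(37*j)*(-35) = (37*10)*(-35) = 370*(-35) = -12950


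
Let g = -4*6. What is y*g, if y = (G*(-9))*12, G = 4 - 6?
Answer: -5184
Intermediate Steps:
G = -2
g = -24
y = 216 (y = -2*(-9)*12 = 18*12 = 216)
y*g = 216*(-24) = -5184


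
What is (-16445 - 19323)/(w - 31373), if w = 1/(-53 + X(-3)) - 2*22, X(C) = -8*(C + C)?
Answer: 89420/78543 ≈ 1.1385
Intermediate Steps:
X(C) = -16*C
w = -221/5 (w = 1/(-53 - 16*(-3)) - 2*22 = 1/(-53 + 48) - 44 = 1/(-5) - 44 = -1/5 - 44 = -221/5 ≈ -44.200)
(-16445 - 19323)/(w - 31373) = (-16445 - 19323)/(-221/5 - 31373) = -35768/(-157086/5) = -35768*(-5/157086) = 89420/78543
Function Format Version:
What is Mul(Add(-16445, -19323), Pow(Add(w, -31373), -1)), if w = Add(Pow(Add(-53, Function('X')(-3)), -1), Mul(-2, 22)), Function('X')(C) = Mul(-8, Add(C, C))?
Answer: Rational(89420, 78543) ≈ 1.1385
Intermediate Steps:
Function('X')(C) = Mul(-16, C) (Function('X')(C) = Mul(-8, Mul(2, C)) = Mul(-16, C))
w = Rational(-221, 5) (w = Add(Pow(Add(-53, Mul(-16, -3)), -1), Mul(-2, 22)) = Add(Pow(Add(-53, 48), -1), -44) = Add(Pow(-5, -1), -44) = Add(Rational(-1, 5), -44) = Rational(-221, 5) ≈ -44.200)
Mul(Add(-16445, -19323), Pow(Add(w, -31373), -1)) = Mul(Add(-16445, -19323), Pow(Add(Rational(-221, 5), -31373), -1)) = Mul(-35768, Pow(Rational(-157086, 5), -1)) = Mul(-35768, Rational(-5, 157086)) = Rational(89420, 78543)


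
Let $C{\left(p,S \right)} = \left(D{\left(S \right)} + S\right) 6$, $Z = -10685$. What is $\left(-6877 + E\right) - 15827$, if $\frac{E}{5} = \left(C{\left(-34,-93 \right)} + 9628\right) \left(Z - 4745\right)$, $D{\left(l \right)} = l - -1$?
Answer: $-657186404$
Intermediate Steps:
$D{\left(l \right)} = 1 + l$ ($D{\left(l \right)} = l + 1 = 1 + l$)
$C{\left(p,S \right)} = 6 + 12 S$ ($C{\left(p,S \right)} = \left(\left(1 + S\right) + S\right) 6 = \left(1 + 2 S\right) 6 = 6 + 12 S$)
$E = -657163700$ ($E = 5 \left(\left(6 + 12 \left(-93\right)\right) + 9628\right) \left(-10685 - 4745\right) = 5 \left(\left(6 - 1116\right) + 9628\right) \left(-15430\right) = 5 \left(-1110 + 9628\right) \left(-15430\right) = 5 \cdot 8518 \left(-15430\right) = 5 \left(-131432740\right) = -657163700$)
$\left(-6877 + E\right) - 15827 = \left(-6877 - 657163700\right) - 15827 = -657170577 - 15827 = -657186404$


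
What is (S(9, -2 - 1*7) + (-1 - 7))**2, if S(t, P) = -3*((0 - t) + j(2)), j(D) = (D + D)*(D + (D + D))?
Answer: 2809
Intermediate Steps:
j(D) = 6*D**2 (j(D) = (2*D)*(D + 2*D) = (2*D)*(3*D) = 6*D**2)
S(t, P) = -72 + 3*t (S(t, P) = -3*((0 - t) + 6*2**2) = -3*(-t + 6*4) = -3*(-t + 24) = -3*(24 - t) = -72 + 3*t)
(S(9, -2 - 1*7) + (-1 - 7))**2 = ((-72 + 3*9) + (-1 - 7))**2 = ((-72 + 27) - 8)**2 = (-45 - 8)**2 = (-53)**2 = 2809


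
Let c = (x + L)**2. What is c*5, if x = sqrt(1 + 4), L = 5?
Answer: 150 + 50*sqrt(5) ≈ 261.80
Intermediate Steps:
x = sqrt(5) ≈ 2.2361
c = (5 + sqrt(5))**2 (c = (sqrt(5) + 5)**2 = (5 + sqrt(5))**2 ≈ 52.361)
c*5 = (5 + sqrt(5))**2*5 = 5*(5 + sqrt(5))**2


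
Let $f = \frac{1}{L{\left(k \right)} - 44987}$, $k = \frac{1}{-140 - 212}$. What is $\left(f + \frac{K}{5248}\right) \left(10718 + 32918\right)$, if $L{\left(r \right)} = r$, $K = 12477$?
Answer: $\frac{2155364770429961}{20776077600} \approx 1.0374 \cdot 10^{5}$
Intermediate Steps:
$k = - \frac{1}{352}$ ($k = \frac{1}{-352} = - \frac{1}{352} \approx -0.0028409$)
$f = - \frac{352}{15835425}$ ($f = \frac{1}{- \frac{1}{352} - 44987} = \frac{1}{- \frac{15835425}{352}} = - \frac{352}{15835425} \approx -2.2229 \cdot 10^{-5}$)
$\left(f + \frac{K}{5248}\right) \left(10718 + 32918\right) = \left(- \frac{352}{15835425} + \frac{12477}{5248}\right) \left(10718 + 32918\right) = \left(- \frac{352}{15835425} + 12477 \cdot \frac{1}{5248}\right) 43636 = \left(- \frac{352}{15835425} + \frac{12477}{5248}\right) 43636 = \frac{197576750429}{83104310400} \cdot 43636 = \frac{2155364770429961}{20776077600}$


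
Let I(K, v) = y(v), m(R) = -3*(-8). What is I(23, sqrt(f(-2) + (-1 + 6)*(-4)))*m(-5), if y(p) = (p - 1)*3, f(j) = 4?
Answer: -72 + 288*I ≈ -72.0 + 288.0*I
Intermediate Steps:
m(R) = 24
y(p) = -3 + 3*p (y(p) = (-1 + p)*3 = -3 + 3*p)
I(K, v) = -3 + 3*v
I(23, sqrt(f(-2) + (-1 + 6)*(-4)))*m(-5) = (-3 + 3*sqrt(4 + (-1 + 6)*(-4)))*24 = (-3 + 3*sqrt(4 + 5*(-4)))*24 = (-3 + 3*sqrt(4 - 20))*24 = (-3 + 3*sqrt(-16))*24 = (-3 + 3*(4*I))*24 = (-3 + 12*I)*24 = -72 + 288*I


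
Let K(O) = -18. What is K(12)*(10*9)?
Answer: -1620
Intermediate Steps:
K(12)*(10*9) = -180*9 = -18*90 = -1620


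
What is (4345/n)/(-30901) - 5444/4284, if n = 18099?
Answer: -84575657926/66553986681 ≈ -1.2708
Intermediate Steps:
(4345/n)/(-30901) - 5444/4284 = (4345/18099)/(-30901) - 5444/4284 = (4345*(1/18099))*(-1/30901) - 5444*1/4284 = (4345/18099)*(-1/30901) - 1361/1071 = -4345/559277199 - 1361/1071 = -84575657926/66553986681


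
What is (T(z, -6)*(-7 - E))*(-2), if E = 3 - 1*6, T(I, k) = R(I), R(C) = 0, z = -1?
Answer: 0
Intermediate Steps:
T(I, k) = 0
E = -3 (E = 3 - 6 = -3)
(T(z, -6)*(-7 - E))*(-2) = (0*(-7 - 1*(-3)))*(-2) = (0*(-7 + 3))*(-2) = (0*(-4))*(-2) = 0*(-2) = 0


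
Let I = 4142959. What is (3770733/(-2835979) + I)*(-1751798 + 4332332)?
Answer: 30319573801978142352/2835979 ≈ 1.0691e+13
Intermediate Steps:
(3770733/(-2835979) + I)*(-1751798 + 4332332) = (3770733/(-2835979) + 4142959)*(-1751798 + 4332332) = (3770733*(-1/2835979) + 4142959)*2580534 = (-3770733/2835979 + 4142959)*2580534 = (11749340951128/2835979)*2580534 = 30319573801978142352/2835979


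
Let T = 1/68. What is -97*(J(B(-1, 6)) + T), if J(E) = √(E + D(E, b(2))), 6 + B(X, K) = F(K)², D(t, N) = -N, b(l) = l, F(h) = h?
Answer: -97/68 - 194*√7 ≈ -514.70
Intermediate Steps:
B(X, K) = -6 + K²
T = 1/68 ≈ 0.014706
J(E) = √(-2 + E) (J(E) = √(E - 1*2) = √(E - 2) = √(-2 + E))
-97*(J(B(-1, 6)) + T) = -97*(√(-2 + (-6 + 6²)) + 1/68) = -97*(√(-2 + (-6 + 36)) + 1/68) = -97*(√(-2 + 30) + 1/68) = -97*(√28 + 1/68) = -97*(2*√7 + 1/68) = -97*(1/68 + 2*√7) = -97/68 - 194*√7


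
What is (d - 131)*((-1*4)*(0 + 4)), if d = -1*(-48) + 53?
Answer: 480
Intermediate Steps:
d = 101 (d = 48 + 53 = 101)
(d - 131)*((-1*4)*(0 + 4)) = (101 - 131)*((-1*4)*(0 + 4)) = -(-120)*4 = -30*(-16) = 480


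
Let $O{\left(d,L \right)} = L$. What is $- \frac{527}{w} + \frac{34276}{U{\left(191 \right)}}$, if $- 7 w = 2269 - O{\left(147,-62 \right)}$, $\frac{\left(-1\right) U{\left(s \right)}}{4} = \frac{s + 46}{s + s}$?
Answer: $- \frac{363301105}{26307} \approx -13810.0$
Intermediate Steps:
$U{\left(s \right)} = - \frac{2 \left(46 + s\right)}{s}$ ($U{\left(s \right)} = - 4 \frac{s + 46}{s + s} = - 4 \frac{46 + s}{2 s} = - \frac{2 \left(46 + s\right)}{s}$)
$w = -333$ ($w = - \frac{2269 - -62}{7} = - \frac{2269 + 62}{7} = \left(- \frac{1}{7}\right) 2331 = -333$)
$- \frac{527}{w} + \frac{34276}{U{\left(191 \right)}} = - \frac{527}{-333} + \frac{34276}{-2 - \frac{92}{191}} = \left(-527\right) \left(- \frac{1}{333}\right) + \frac{34276}{-2 - \frac{92}{191}} = \frac{527}{333} + \frac{34276}{-2 - \frac{92}{191}} = \frac{527}{333} + \frac{34276}{- \frac{474}{191}} = \frac{527}{333} + 34276 \left(- \frac{191}{474}\right) = \frac{527}{333} - \frac{3273358}{237} = - \frac{363301105}{26307}$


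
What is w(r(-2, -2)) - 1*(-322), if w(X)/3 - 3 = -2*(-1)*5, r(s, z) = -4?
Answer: 361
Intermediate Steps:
w(X) = 39 (w(X) = 9 + 3*(-2*(-1)*5) = 9 + 3*(2*5) = 9 + 3*10 = 9 + 30 = 39)
w(r(-2, -2)) - 1*(-322) = 39 - 1*(-322) = 39 + 322 = 361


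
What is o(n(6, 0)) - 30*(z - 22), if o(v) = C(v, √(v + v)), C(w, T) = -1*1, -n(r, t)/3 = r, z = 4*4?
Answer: 179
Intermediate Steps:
z = 16
n(r, t) = -3*r
C(w, T) = -1
o(v) = -1
o(n(6, 0)) - 30*(z - 22) = -1 - 30*(16 - 22) = -1 - 30*(-6) = -1 + 180 = 179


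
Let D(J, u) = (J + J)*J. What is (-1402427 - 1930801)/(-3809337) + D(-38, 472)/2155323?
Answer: 2398394779300/2736783883617 ≈ 0.87636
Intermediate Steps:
D(J, u) = 2*J**2 (D(J, u) = (2*J)*J = 2*J**2)
(-1402427 - 1930801)/(-3809337) + D(-38, 472)/2155323 = (-1402427 - 1930801)/(-3809337) + (2*(-38)**2)/2155323 = -3333228*(-1/3809337) + (2*1444)*(1/2155323) = 1111076/1269779 + 2888*(1/2155323) = 1111076/1269779 + 2888/2155323 = 2398394779300/2736783883617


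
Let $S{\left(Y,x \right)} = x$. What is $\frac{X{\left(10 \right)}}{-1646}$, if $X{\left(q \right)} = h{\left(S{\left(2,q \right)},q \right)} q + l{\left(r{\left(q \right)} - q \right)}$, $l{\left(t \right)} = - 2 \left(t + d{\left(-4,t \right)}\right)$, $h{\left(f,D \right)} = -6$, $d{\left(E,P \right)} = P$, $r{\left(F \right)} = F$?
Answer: $\frac{30}{823} \approx 0.036452$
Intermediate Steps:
$l{\left(t \right)} = - 4 t$ ($l{\left(t \right)} = - 2 \left(t + t\right) = - 2 \cdot 2 t = - 4 t$)
$X{\left(q \right)} = - 6 q$ ($X{\left(q \right)} = - 6 q - 4 \left(q - q\right) = - 6 q - 0 = - 6 q + 0 = - 6 q$)
$\frac{X{\left(10 \right)}}{-1646} = \frac{\left(-6\right) 10}{-1646} = \left(-60\right) \left(- \frac{1}{1646}\right) = \frac{30}{823}$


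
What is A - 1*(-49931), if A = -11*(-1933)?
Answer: 71194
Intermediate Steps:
A = 21263
A - 1*(-49931) = 21263 - 1*(-49931) = 21263 + 49931 = 71194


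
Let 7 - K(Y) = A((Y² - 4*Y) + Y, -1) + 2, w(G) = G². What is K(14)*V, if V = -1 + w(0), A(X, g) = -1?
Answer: -6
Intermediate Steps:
V = -1 (V = -1 + 0² = -1 + 0 = -1)
K(Y) = 6 (K(Y) = 7 - (-1 + 2) = 7 - 1*1 = 7 - 1 = 6)
K(14)*V = 6*(-1) = -6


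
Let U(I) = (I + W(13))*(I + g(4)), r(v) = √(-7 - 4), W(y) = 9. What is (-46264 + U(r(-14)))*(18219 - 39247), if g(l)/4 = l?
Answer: 970042668 - 525700*I*√11 ≈ 9.7004e+8 - 1.7436e+6*I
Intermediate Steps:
g(l) = 4*l
r(v) = I*√11 (r(v) = √(-11) = I*√11)
U(I) = (9 + I)*(16 + I) (U(I) = (I + 9)*(I + 4*4) = (9 + I)*(I + 16) = (9 + I)*(16 + I))
(-46264 + U(r(-14)))*(18219 - 39247) = (-46264 + (144 + (I*√11)² + 25*(I*√11)))*(18219 - 39247) = (-46264 + (144 - 11 + 25*I*√11))*(-21028) = (-46264 + (133 + 25*I*√11))*(-21028) = (-46131 + 25*I*√11)*(-21028) = 970042668 - 525700*I*√11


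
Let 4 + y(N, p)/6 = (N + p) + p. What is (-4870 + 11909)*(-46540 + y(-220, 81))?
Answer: -330213568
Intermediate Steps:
y(N, p) = -24 + 6*N + 12*p (y(N, p) = -24 + 6*((N + p) + p) = -24 + 6*(N + 2*p) = -24 + (6*N + 12*p) = -24 + 6*N + 12*p)
(-4870 + 11909)*(-46540 + y(-220, 81)) = (-4870 + 11909)*(-46540 + (-24 + 6*(-220) + 12*81)) = 7039*(-46540 + (-24 - 1320 + 972)) = 7039*(-46540 - 372) = 7039*(-46912) = -330213568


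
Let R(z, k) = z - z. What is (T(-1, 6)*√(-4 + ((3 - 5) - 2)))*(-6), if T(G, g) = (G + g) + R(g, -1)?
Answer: -60*I*√2 ≈ -84.853*I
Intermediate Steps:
R(z, k) = 0
T(G, g) = G + g (T(G, g) = (G + g) + 0 = G + g)
(T(-1, 6)*√(-4 + ((3 - 5) - 2)))*(-6) = ((-1 + 6)*√(-4 + ((3 - 5) - 2)))*(-6) = (5*√(-4 + (-2 - 2)))*(-6) = (5*√(-4 - 4))*(-6) = (5*√(-8))*(-6) = (5*(2*I*√2))*(-6) = (10*I*√2)*(-6) = -60*I*√2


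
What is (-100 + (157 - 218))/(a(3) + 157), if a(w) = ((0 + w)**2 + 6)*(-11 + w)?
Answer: -161/37 ≈ -4.3513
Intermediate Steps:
a(w) = (-11 + w)*(6 + w**2) (a(w) = (w**2 + 6)*(-11 + w) = (6 + w**2)*(-11 + w) = (-11 + w)*(6 + w**2))
(-100 + (157 - 218))/(a(3) + 157) = (-100 + (157 - 218))/((-66 + 3**3 - 11*3**2 + 6*3) + 157) = (-100 - 61)/((-66 + 27 - 11*9 + 18) + 157) = -161/((-66 + 27 - 99 + 18) + 157) = -161/(-120 + 157) = -161/37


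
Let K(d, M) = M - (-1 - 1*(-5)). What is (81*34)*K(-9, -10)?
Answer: -38556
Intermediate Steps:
K(d, M) = -4 + M (K(d, M) = M - (-1 + 5) = M - 1*4 = M - 4 = -4 + M)
(81*34)*K(-9, -10) = (81*34)*(-4 - 10) = 2754*(-14) = -38556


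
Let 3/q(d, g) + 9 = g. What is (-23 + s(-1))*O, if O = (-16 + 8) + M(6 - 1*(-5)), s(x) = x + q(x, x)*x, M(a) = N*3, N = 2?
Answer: 237/5 ≈ 47.400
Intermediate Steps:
q(d, g) = 3/(-9 + g)
M(a) = 6 (M(a) = 2*3 = 6)
s(x) = x + 3*x/(-9 + x) (s(x) = x + (3/(-9 + x))*x = x + 3*x/(-9 + x))
O = -2 (O = (-16 + 8) + 6 = -8 + 6 = -2)
(-23 + s(-1))*O = (-23 - (-6 - 1)/(-9 - 1))*(-2) = (-23 - 1*(-7)/(-10))*(-2) = (-23 - 1*(-⅒)*(-7))*(-2) = (-23 - 7/10)*(-2) = -237/10*(-2) = 237/5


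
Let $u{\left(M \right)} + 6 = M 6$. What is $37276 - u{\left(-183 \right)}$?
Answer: $38380$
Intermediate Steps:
$u{\left(M \right)} = -6 + 6 M$ ($u{\left(M \right)} = -6 + M 6 = -6 + 6 M$)
$37276 - u{\left(-183 \right)} = 37276 - \left(-6 + 6 \left(-183\right)\right) = 37276 - \left(-6 - 1098\right) = 37276 - -1104 = 37276 + 1104 = 38380$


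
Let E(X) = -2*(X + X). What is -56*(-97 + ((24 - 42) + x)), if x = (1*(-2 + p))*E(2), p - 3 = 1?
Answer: 7336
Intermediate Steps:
p = 4 (p = 3 + 1 = 4)
E(X) = -4*X
x = -16 (x = (1*(-2 + 4))*(-4*2) = (1*2)*(-8) = 2*(-8) = -16)
-56*(-97 + ((24 - 42) + x)) = -56*(-97 + ((24 - 42) - 16)) = -56*(-97 + (-18 - 16)) = -56*(-97 - 34) = -56*(-131) = 7336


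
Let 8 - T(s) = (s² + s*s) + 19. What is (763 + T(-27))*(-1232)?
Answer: 869792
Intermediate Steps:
T(s) = -11 - 2*s² (T(s) = 8 - ((s² + s*s) + 19) = 8 - ((s² + s²) + 19) = 8 - (2*s² + 19) = 8 - (19 + 2*s²) = 8 + (-19 - 2*s²) = -11 - 2*s²)
(763 + T(-27))*(-1232) = (763 + (-11 - 2*(-27)²))*(-1232) = (763 + (-11 - 2*729))*(-1232) = (763 + (-11 - 1458))*(-1232) = (763 - 1469)*(-1232) = -706*(-1232) = 869792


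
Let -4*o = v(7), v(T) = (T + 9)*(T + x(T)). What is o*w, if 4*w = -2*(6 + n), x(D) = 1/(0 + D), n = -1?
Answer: 500/7 ≈ 71.429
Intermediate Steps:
x(D) = 1/D
v(T) = (9 + T)*(T + 1/T) (v(T) = (T + 9)*(T + 1/T) = (9 + T)*(T + 1/T))
w = -5/2 (w = (-2*(6 - 1))/4 = (-2*5)/4 = (1/4)*(-10) = -5/2 ≈ -2.5000)
o = -200/7 (o = -(1 + 7**2 + 9*7 + 9/7)/4 = -(1 + 49 + 63 + 9*(1/7))/4 = -(1 + 49 + 63 + 9/7)/4 = -1/4*800/7 = -200/7 ≈ -28.571)
o*w = -200/7*(-5/2) = 500/7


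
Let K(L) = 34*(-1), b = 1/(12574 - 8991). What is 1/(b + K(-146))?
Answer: -3583/121821 ≈ -0.029412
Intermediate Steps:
b = 1/3583 ≈ 0.00027910
K(L) = -34
1/(b + K(-146)) = 1/(1/3583 - 34) = 1/(-121821/3583) = -3583/121821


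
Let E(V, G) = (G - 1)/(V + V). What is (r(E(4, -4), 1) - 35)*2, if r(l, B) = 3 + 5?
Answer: -54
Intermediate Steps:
E(V, G) = (-1 + G)/(2*V) (E(V, G) = (-1 + G)/((2*V)) = (-1 + G)*(1/(2*V)) = (-1 + G)/(2*V))
r(l, B) = 8
(r(E(4, -4), 1) - 35)*2 = (8 - 35)*2 = -27*2 = -54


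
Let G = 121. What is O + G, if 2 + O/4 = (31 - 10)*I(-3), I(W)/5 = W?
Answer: -1147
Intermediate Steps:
I(W) = 5*W
O = -1268 (O = -8 + 4*((31 - 10)*(5*(-3))) = -8 + 4*(21*(-15)) = -8 + 4*(-315) = -8 - 1260 = -1268)
O + G = -1268 + 121 = -1147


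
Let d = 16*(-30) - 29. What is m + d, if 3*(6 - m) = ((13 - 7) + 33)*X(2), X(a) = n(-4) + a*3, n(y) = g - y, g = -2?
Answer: -607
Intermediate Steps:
n(y) = -2 - y
X(a) = 2 + 3*a (X(a) = (-2 - 1*(-4)) + a*3 = (-2 + 4) + 3*a = 2 + 3*a)
m = -98 (m = 6 - ((13 - 7) + 33)*(2 + 3*2)/3 = 6 - (6 + 33)*(2 + 6)/3 = 6 - 13*8 = 6 - 1/3*312 = 6 - 104 = -98)
d = -509 (d = -480 - 29 = -509)
m + d = -98 - 509 = -607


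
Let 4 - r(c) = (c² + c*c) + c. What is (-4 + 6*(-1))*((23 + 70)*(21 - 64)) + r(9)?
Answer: 39823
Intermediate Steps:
r(c) = 4 - c - 2*c² (r(c) = 4 - ((c² + c*c) + c) = 4 - ((c² + c²) + c) = 4 - (2*c² + c) = 4 - (c + 2*c²) = 4 + (-c - 2*c²) = 4 - c - 2*c²)
(-4 + 6*(-1))*((23 + 70)*(21 - 64)) + r(9) = (-4 + 6*(-1))*((23 + 70)*(21 - 64)) + (4 - 1*9 - 2*9²) = (-4 - 6)*(93*(-43)) + (4 - 9 - 2*81) = -10*(-3999) + (4 - 9 - 162) = 39990 - 167 = 39823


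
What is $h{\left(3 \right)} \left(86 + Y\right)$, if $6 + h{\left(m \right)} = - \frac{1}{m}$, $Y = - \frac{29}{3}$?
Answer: $- \frac{4351}{9} \approx -483.44$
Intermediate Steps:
$Y = - \frac{29}{3}$ ($Y = \left(-29\right) \frac{1}{3} = - \frac{29}{3} \approx -9.6667$)
$h{\left(m \right)} = -6 - \frac{1}{m}$
$h{\left(3 \right)} \left(86 + Y\right) = \left(-6 - \frac{1}{3}\right) \left(86 - \frac{29}{3}\right) = \left(-6 - \frac{1}{3}\right) \frac{229}{3} = \left(- \frac{19}{3}\right) \frac{229}{3} = - \frac{4351}{9}$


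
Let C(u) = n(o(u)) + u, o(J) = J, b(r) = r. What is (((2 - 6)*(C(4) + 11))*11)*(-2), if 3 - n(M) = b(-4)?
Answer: 1936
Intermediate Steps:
n(M) = 7 (n(M) = 3 - 1*(-4) = 3 + 4 = 7)
C(u) = 7 + u
(((2 - 6)*(C(4) + 11))*11)*(-2) = (((2 - 6)*((7 + 4) + 11))*11)*(-2) = (-4*(11 + 11)*11)*(-2) = (-4*22*11)*(-2) = -88*11*(-2) = -968*(-2) = 1936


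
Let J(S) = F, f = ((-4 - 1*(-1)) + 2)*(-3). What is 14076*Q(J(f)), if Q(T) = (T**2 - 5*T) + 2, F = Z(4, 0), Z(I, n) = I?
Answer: -28152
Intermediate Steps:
f = 3 (f = ((-4 + 1) + 2)*(-3) = (-3 + 2)*(-3) = -1*(-3) = 3)
F = 4
J(S) = 4
Q(T) = 2 + T**2 - 5*T
14076*Q(J(f)) = 14076*(2 + 4**2 - 5*4) = 14076*(2 + 16 - 20) = 14076*(-2) = -28152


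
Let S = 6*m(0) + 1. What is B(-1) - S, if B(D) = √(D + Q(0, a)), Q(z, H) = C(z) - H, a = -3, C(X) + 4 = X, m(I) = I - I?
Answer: -1 + I*√2 ≈ -1.0 + 1.4142*I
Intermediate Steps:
m(I) = 0
C(X) = -4 + X
S = 1 (S = 6*0 + 1 = 0 + 1 = 1)
Q(z, H) = -4 + z - H (Q(z, H) = (-4 + z) - H = -4 + z - H)
B(D) = √(-1 + D) (B(D) = √(D + (-4 + 0 - 1*(-3))) = √(D + (-4 + 0 + 3)) = √(D - 1) = √(-1 + D))
B(-1) - S = √(-1 - 1) - 1*1 = √(-2) - 1 = I*√2 - 1 = -1 + I*√2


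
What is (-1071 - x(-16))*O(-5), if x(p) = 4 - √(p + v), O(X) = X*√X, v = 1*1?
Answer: 25*√3 + 5375*I*√5 ≈ 43.301 + 12019.0*I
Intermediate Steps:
v = 1
O(X) = X^(3/2)
x(p) = 4 - √(1 + p) (x(p) = 4 - √(p + 1) = 4 - √(1 + p))
(-1071 - x(-16))*O(-5) = (-1071 - (4 - √(1 - 16)))*(-5)^(3/2) = (-1071 - (4 - √(-15)))*(-5*I*√5) = (-1071 - (4 - I*√15))*(-5*I*√5) = (-1071 + (-4 + I*√15))*(-5*I*√5) = (-1075 + I*√15)*(-5*I*√5) = -5*I*√5*(-1075 + I*√15)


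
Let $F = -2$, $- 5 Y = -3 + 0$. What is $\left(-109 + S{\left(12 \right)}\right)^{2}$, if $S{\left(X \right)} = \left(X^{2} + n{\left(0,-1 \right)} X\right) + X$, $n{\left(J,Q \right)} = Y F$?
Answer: $\frac{26569}{25} \approx 1062.8$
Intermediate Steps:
$Y = \frac{3}{5}$ ($Y = - \frac{-3 + 0}{5} = \left(- \frac{1}{5}\right) \left(-3\right) = \frac{3}{5} \approx 0.6$)
$n{\left(J,Q \right)} = - \frac{6}{5}$ ($n{\left(J,Q \right)} = \frac{3}{5} \left(-2\right) = - \frac{6}{5}$)
$S{\left(X \right)} = X^{2} - \frac{X}{5}$ ($S{\left(X \right)} = \left(X^{2} - \frac{6 X}{5}\right) + X = X^{2} - \frac{X}{5}$)
$\left(-109 + S{\left(12 \right)}\right)^{2} = \left(-109 + 12 \left(- \frac{1}{5} + 12\right)\right)^{2} = \left(-109 + 12 \cdot \frac{59}{5}\right)^{2} = \left(-109 + \frac{708}{5}\right)^{2} = \left(\frac{163}{5}\right)^{2} = \frac{26569}{25}$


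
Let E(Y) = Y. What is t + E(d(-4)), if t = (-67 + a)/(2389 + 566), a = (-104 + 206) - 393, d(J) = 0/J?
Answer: -358/2955 ≈ -0.12115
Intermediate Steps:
d(J) = 0
a = -291 (a = 102 - 393 = -291)
t = -358/2955 (t = (-67 - 291)/(2389 + 566) = -358/2955 ≈ -0.12115)
t + E(d(-4)) = -358/2955 + 0 = -358/2955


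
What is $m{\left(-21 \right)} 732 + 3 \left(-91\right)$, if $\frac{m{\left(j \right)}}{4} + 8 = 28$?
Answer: $58287$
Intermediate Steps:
$m{\left(j \right)} = 80$ ($m{\left(j \right)} = -32 + 4 \cdot 28 = -32 + 112 = 80$)
$m{\left(-21 \right)} 732 + 3 \left(-91\right) = 80 \cdot 732 + 3 \left(-91\right) = 58560 - 273 = 58287$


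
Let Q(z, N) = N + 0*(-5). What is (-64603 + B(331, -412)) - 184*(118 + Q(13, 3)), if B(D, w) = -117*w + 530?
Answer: -38133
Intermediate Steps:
Q(z, N) = N (Q(z, N) = N + 0 = N)
B(D, w) = 530 - 117*w
(-64603 + B(331, -412)) - 184*(118 + Q(13, 3)) = (-64603 + (530 - 117*(-412))) - 184*(118 + 3) = (-64603 + (530 + 48204)) - 184*121 = (-64603 + 48734) - 22264 = -15869 - 22264 = -38133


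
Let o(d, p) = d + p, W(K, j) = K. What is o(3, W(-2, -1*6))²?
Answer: 1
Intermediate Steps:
o(3, W(-2, -1*6))² = (3 - 2)² = 1² = 1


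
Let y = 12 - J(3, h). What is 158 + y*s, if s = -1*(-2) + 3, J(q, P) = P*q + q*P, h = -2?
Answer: 278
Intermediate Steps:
J(q, P) = 2*P*q (J(q, P) = P*q + P*q = 2*P*q)
s = 5 (s = 2 + 3 = 5)
y = 24 (y = 12 - 2*(-2)*3 = 12 - 1*(-12) = 12 + 12 = 24)
158 + y*s = 158 + 24*5 = 158 + 120 = 278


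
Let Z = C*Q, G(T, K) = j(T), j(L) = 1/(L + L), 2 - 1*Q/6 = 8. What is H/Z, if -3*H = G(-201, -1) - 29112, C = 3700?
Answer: -468121/6425568 ≈ -0.072853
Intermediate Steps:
Q = -36 (Q = 12 - 6*8 = 12 - 48 = -36)
j(L) = 1/(2*L)
G(T, K) = 1/(2*T)
H = 11703025/1206 (H = -((1/2)/(-201) - 29112)/3 = -((1/2)*(-1/201) - 29112)/3 = -(-1/402 - 29112)/3 = -1/3*(-11703025/402) = 11703025/1206 ≈ 9704.0)
Z = -133200 (Z = 3700*(-36) = -133200)
H/Z = (11703025/1206)/(-133200) = (11703025/1206)*(-1/133200) = -468121/6425568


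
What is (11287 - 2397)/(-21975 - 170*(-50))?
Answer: -254/385 ≈ -0.65974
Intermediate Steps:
(11287 - 2397)/(-21975 - 170*(-50)) = 8890/(-21975 + 8500) = 8890/(-13475) = 8890*(-1/13475) = -254/385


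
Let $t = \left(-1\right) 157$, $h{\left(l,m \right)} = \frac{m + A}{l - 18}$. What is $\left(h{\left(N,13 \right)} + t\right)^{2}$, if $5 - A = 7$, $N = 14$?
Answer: $\frac{408321}{16} \approx 25520.0$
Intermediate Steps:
$A = -2$ ($A = 5 - 7 = -2$)
$h{\left(l,m \right)} = \frac{-2 + m}{-18 + l}$ ($h{\left(l,m \right)} = \frac{m - 2}{l - 18} = \frac{-2 + m}{-18 + l}$)
$t = -157$
$\left(h{\left(N,13 \right)} + t\right)^{2} = \left(\frac{-2 + 13}{-18 + 14} - 157\right)^{2} = \left(\frac{1}{-4} \cdot 11 - 157\right)^{2} = \left(\left(- \frac{1}{4}\right) 11 - 157\right)^{2} = \left(- \frac{11}{4} - 157\right)^{2} = \left(- \frac{639}{4}\right)^{2} = \frac{408321}{16}$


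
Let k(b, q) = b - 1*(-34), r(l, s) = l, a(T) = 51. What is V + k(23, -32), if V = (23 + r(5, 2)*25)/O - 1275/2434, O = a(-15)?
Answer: 7370845/124134 ≈ 59.378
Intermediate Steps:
O = 51
k(b, q) = 34 + b (k(b, q) = b + 34 = 34 + b)
V = 295207/124134 (V = (23 + 5*25)/51 - 1275/2434 = (23 + 125)*(1/51) - 1275*1/2434 = 148*(1/51) - 1275/2434 = 148/51 - 1275/2434 = 295207/124134 ≈ 2.3781)
V + k(23, -32) = 295207/124134 + (34 + 23) = 295207/124134 + 57 = 7370845/124134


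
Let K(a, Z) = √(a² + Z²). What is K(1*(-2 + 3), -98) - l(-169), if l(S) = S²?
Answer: -28561 + √9605 ≈ -28463.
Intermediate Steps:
K(a, Z) = √(Z² + a²)
K(1*(-2 + 3), -98) - l(-169) = √((-98)² + (1*(-2 + 3))²) - 1*(-169)² = √(9604 + (1*1)²) - 1*28561 = √(9604 + 1²) - 28561 = √(9604 + 1) - 28561 = √9605 - 28561 = -28561 + √9605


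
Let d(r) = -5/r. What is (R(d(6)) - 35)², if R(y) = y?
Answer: 46225/36 ≈ 1284.0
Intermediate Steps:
(R(d(6)) - 35)² = (-5/6 - 35)² = (-5*⅙ - 35)² = (-⅚ - 35)² = (-215/6)² = 46225/36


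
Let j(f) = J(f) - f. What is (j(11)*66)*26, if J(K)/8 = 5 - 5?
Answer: -18876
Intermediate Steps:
J(K) = 0 (J(K) = 8*(5 - 5) = 8*0 = 0)
j(f) = -f (j(f) = 0 - f = -f)
(j(11)*66)*26 = (-1*11*66)*26 = -11*66*26 = -726*26 = -18876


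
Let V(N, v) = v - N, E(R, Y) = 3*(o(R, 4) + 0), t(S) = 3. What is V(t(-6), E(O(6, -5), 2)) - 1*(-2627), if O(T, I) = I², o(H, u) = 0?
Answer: 2624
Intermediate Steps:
E(R, Y) = 0 (E(R, Y) = 3*(0 + 0) = 3*0 = 0)
V(t(-6), E(O(6, -5), 2)) - 1*(-2627) = (0 - 1*3) - 1*(-2627) = (0 - 3) + 2627 = -3 + 2627 = 2624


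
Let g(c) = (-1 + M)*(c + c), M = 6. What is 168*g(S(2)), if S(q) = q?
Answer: 3360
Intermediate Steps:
g(c) = 10*c (g(c) = (-1 + 6)*(c + c) = 5*(2*c) = 10*c)
168*g(S(2)) = 168*(10*2) = 168*20 = 3360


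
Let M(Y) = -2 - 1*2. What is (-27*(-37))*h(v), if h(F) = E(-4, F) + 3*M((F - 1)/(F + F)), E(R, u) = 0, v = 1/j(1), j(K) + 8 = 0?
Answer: -11988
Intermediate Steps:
j(K) = -8 (j(K) = -8 + 0 = -8)
v = -⅛ (v = 1/(-8) = -⅛ ≈ -0.12500)
M(Y) = -4 (M(Y) = -2 - 2 = -4)
h(F) = -12 (h(F) = 0 + 3*(-4) = 0 - 12 = -12)
(-27*(-37))*h(v) = -27*(-37)*(-12) = 999*(-12) = -11988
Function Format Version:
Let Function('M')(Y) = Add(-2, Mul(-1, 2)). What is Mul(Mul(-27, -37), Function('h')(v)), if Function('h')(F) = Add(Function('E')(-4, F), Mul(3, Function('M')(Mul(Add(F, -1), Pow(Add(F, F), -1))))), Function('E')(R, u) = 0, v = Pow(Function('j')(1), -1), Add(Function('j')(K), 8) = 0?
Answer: -11988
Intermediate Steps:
Function('j')(K) = -8 (Function('j')(K) = Add(-8, 0) = -8)
v = Rational(-1, 8) (v = Pow(-8, -1) = Rational(-1, 8) ≈ -0.12500)
Function('M')(Y) = -4 (Function('M')(Y) = Add(-2, -2) = -4)
Function('h')(F) = -12 (Function('h')(F) = Add(0, Mul(3, -4)) = Add(0, -12) = -12)
Mul(Mul(-27, -37), Function('h')(v)) = Mul(Mul(-27, -37), -12) = Mul(999, -12) = -11988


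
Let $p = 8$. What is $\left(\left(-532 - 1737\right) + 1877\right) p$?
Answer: $-3136$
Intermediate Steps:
$\left(\left(-532 - 1737\right) + 1877\right) p = \left(\left(-532 - 1737\right) + 1877\right) 8 = \left(-2269 + 1877\right) 8 = \left(-392\right) 8 = -3136$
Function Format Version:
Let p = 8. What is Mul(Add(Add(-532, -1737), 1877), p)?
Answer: -3136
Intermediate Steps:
Mul(Add(Add(-532, -1737), 1877), p) = Mul(Add(Add(-532, -1737), 1877), 8) = Mul(Add(-2269, 1877), 8) = Mul(-392, 8) = -3136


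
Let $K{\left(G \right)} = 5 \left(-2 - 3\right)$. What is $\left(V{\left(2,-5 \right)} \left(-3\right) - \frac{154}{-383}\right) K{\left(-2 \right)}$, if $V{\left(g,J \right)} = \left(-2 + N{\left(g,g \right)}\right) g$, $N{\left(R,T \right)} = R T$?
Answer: $\frac{111050}{383} \approx 289.95$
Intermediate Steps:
$V{\left(g,J \right)} = g \left(-2 + g^{2}\right)$ ($V{\left(g,J \right)} = \left(-2 + g g\right) g = \left(-2 + g^{2}\right) g = g \left(-2 + g^{2}\right)$)
$K{\left(G \right)} = -25$ ($K{\left(G \right)} = 5 \left(-2 - 3\right) = 5 \left(-5\right) = -25$)
$\left(V{\left(2,-5 \right)} \left(-3\right) - \frac{154}{-383}\right) K{\left(-2 \right)} = \left(2 \left(-2 + 2^{2}\right) \left(-3\right) - \frac{154}{-383}\right) \left(-25\right) = \left(2 \left(-2 + 4\right) \left(-3\right) - - \frac{154}{383}\right) \left(-25\right) = \left(2 \cdot 2 \left(-3\right) + \frac{154}{383}\right) \left(-25\right) = \left(4 \left(-3\right) + \frac{154}{383}\right) \left(-25\right) = \left(-12 + \frac{154}{383}\right) \left(-25\right) = \left(- \frac{4442}{383}\right) \left(-25\right) = \frac{111050}{383}$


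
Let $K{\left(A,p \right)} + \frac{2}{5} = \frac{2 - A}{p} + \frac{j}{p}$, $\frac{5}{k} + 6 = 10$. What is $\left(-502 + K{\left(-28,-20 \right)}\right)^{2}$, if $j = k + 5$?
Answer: $\frac{1627073569}{6400} \approx 2.5423 \cdot 10^{5}$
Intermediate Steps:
$k = \frac{5}{4}$ ($k = \frac{5}{-6 + 10} = \frac{5}{4} \approx 1.25$)
$j = \frac{25}{4}$ ($j = \frac{5}{4} + 5 = \frac{25}{4} \approx 6.25$)
$K{\left(A,p \right)} = - \frac{2}{5} + \frac{25}{4 p} + \frac{2 - A}{p}$ ($K{\left(A,p \right)} = - \frac{2}{5} + \left(\frac{2 - A}{p} + \frac{25}{4 p}\right) = - \frac{2}{5} + \left(\frac{25}{4 p} + \frac{2 - A}{p}\right) = - \frac{2}{5} + \frac{25}{4 p} + \frac{2 - A}{p}$)
$\left(-502 + K{\left(-28,-20 \right)}\right)^{2} = \left(-502 + \frac{165 - -560 - -160}{20 \left(-20\right)}\right)^{2} = \left(-502 + \frac{1}{20} \left(- \frac{1}{20}\right) \left(165 + 560 + 160\right)\right)^{2} = \left(-502 + \frac{1}{20} \left(- \frac{1}{20}\right) 885\right)^{2} = \left(-502 - \frac{177}{80}\right)^{2} = \left(- \frac{40337}{80}\right)^{2} = \frac{1627073569}{6400}$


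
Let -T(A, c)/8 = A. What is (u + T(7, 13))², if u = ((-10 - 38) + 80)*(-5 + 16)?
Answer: 87616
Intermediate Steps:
T(A, c) = -8*A
u = 352 (u = (-48 + 80)*11 = 32*11 = 352)
(u + T(7, 13))² = (352 - 8*7)² = (352 - 56)² = 296² = 87616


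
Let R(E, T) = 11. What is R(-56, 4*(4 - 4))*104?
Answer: 1144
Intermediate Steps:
R(-56, 4*(4 - 4))*104 = 11*104 = 1144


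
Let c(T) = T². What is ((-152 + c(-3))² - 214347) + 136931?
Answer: -56967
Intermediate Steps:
((-152 + c(-3))² - 214347) + 136931 = ((-152 + (-3)²)² - 214347) + 136931 = ((-152 + 9)² - 214347) + 136931 = ((-143)² - 214347) + 136931 = (20449 - 214347) + 136931 = -193898 + 136931 = -56967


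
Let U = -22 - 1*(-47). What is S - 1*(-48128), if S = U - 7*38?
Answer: 47887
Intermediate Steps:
U = 25 (U = -22 + 47 = 25)
S = -241 (S = 25 - 7*38 = 25 - 266 = -241)
S - 1*(-48128) = -241 - 1*(-48128) = -241 + 48128 = 47887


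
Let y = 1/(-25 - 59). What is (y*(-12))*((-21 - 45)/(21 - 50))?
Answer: 66/203 ≈ 0.32512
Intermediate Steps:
y = -1/84 (y = 1/(-84) = -1/84 ≈ -0.011905)
(y*(-12))*((-21 - 45)/(21 - 50)) = (-1/84*(-12))*((-21 - 45)/(21 - 50)) = (-66/(-29))/7 = (-66*(-1/29))/7 = (1/7)*(66/29) = 66/203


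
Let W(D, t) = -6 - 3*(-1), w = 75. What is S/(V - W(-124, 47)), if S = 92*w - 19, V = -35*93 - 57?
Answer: -6881/3309 ≈ -2.0795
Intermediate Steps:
W(D, t) = -3 (W(D, t) = -6 + 3 = -3)
V = -3312 (V = -3255 - 57 = -3312)
S = 6881 (S = 92*75 - 19 = 6900 - 19 = 6881)
S/(V - W(-124, 47)) = 6881/(-3312 - 1*(-3)) = 6881/(-3312 + 3) = 6881/(-3309) = 6881*(-1/3309) = -6881/3309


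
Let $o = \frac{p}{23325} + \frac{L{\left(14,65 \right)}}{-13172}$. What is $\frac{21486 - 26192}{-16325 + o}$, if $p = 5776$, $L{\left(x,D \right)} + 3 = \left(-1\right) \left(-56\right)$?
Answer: $\frac{1445856851400}{5015567547253} \approx 0.28827$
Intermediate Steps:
$L{\left(x,D \right)} = 53$ ($L{\left(x,D \right)} = -3 - -56 = -3 + 56 = 53$)
$o = \frac{74845247}{307236900}$ ($o = \frac{5776}{23325} + \frac{53}{-13172} = 5776 \cdot \frac{1}{23325} + 53 \left(- \frac{1}{13172}\right) = \frac{5776}{23325} - \frac{53}{13172} = \frac{74845247}{307236900} \approx 0.24361$)
$\frac{21486 - 26192}{-16325 + o} = \frac{21486 - 26192}{-16325 + \frac{74845247}{307236900}} = - \frac{4706}{- \frac{5015567547253}{307236900}} = \left(-4706\right) \left(- \frac{307236900}{5015567547253}\right) = \frac{1445856851400}{5015567547253}$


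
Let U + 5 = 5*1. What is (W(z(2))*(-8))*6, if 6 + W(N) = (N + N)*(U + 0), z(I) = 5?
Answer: 288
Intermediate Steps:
U = 0 (U = -5 + 5*1 = -5 + 5 = 0)
W(N) = -6 (W(N) = -6 + (N + N)*(0 + 0) = -6 + (2*N)*0 = -6 + 0 = -6)
(W(z(2))*(-8))*6 = -6*(-8)*6 = 48*6 = 288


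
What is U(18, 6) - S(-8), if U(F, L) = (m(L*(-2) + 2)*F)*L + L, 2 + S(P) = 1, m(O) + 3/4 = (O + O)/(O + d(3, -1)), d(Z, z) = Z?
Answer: 1642/7 ≈ 234.57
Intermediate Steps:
m(O) = -3/4 + 2*O/(3 + O) (m(O) = -3/4 + (O + O)/(O + 3) = -3/4 + (2*O)/(3 + O) = -3/4 + 2*O/(3 + O))
S(P) = -1 (S(P) = -2 + 1 = -1)
U(F, L) = L + F*L*(1 - 10*L)/(4*(5 - 2*L)) (U(F, L) = (((-9 + 5*(L*(-2) + 2))/(4*(3 + (L*(-2) + 2))))*F)*L + L = (((-9 + 5*(-2*L + 2))/(4*(3 + (-2*L + 2))))*F)*L + L = (((-9 + 5*(2 - 2*L))/(4*(3 + (2 - 2*L))))*F)*L + L = (((-9 + (10 - 10*L))/(4*(5 - 2*L)))*F)*L + L = (((1 - 10*L)/(4*(5 - 2*L)))*F)*L + L = (F*(1 - 10*L)/(4*(5 - 2*L)))*L + L = F*L*(1 - 10*L)/(4*(5 - 2*L)) + L = L + F*L*(1 - 10*L)/(4*(5 - 2*L)))
U(18, 6) - S(-8) = (1/4)*6*(-20 + 8*6 + 18*(-1 + 10*6))/(-5 + 2*6) - 1*(-1) = (1/4)*6*(-20 + 48 + 18*(-1 + 60))/(-5 + 12) + 1 = (1/4)*6*(-20 + 48 + 18*59)/7 + 1 = (1/4)*6*(1/7)*(-20 + 48 + 1062) + 1 = (1/4)*6*(1/7)*1090 + 1 = 1635/7 + 1 = 1642/7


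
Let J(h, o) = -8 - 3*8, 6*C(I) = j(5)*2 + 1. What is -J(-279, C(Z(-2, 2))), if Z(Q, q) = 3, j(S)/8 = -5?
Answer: 32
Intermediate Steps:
j(S) = -40 (j(S) = 8*(-5) = -40)
C(I) = -79/6 (C(I) = (-40*2 + 1)/6 = (-80 + 1)/6 = (⅙)*(-79) = -79/6)
J(h, o) = -32 (J(h, o) = -8 - 24 = -32)
-J(-279, C(Z(-2, 2))) = -1*(-32) = 32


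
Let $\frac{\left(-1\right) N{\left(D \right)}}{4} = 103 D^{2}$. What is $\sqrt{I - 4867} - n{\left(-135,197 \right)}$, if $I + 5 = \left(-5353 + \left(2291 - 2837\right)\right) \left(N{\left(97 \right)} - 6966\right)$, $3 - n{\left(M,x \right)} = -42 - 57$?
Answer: $-102 + \sqrt{22908608254} \approx 1.5125 \cdot 10^{5}$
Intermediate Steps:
$N{\left(D \right)} = - 412 D^{2}$ ($N{\left(D \right)} = - 4 \cdot 103 D^{2} = - 412 D^{2}$)
$n{\left(M,x \right)} = 102$ ($n{\left(M,x \right)} = 3 - \left(-42 - 57\right) = 3 - -99 = 3 + 99 = 102$)
$I = 22908613121$ ($I = -5 + \left(-5353 + \left(2291 - 2837\right)\right) \left(- 412 \cdot 97^{2} - 6966\right) = -5 + \left(-5353 + \left(2291 - 2837\right)\right) \left(\left(-412\right) 9409 - 6966\right) = -5 + \left(-5353 - 546\right) \left(-3876508 - 6966\right) = -5 - -22908613126 = -5 + 22908613126 = 22908613121$)
$\sqrt{I - 4867} - n{\left(-135,197 \right)} = \sqrt{22908613121 - 4867} - 102 = \sqrt{22908608254} - 102 = -102 + \sqrt{22908608254}$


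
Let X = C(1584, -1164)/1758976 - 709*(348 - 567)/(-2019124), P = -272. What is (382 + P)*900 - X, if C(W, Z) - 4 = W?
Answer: 21975484059810599/221974416064 ≈ 99000.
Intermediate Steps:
C(W, Z) = 4 + W
X = -16869474599/221974416064 (X = (4 + 1584)/1758976 - 709*(348 - 567)/(-2019124) = 1588*(1/1758976) - 709*(-219)*(-1/2019124) = 397/439744 + 155271*(-1/2019124) = 397/439744 - 155271/2019124 = -16869474599/221974416064 ≈ -0.075997)
(382 + P)*900 - X = (382 - 272)*900 - 1*(-16869474599/221974416064) = 110*900 + 16869474599/221974416064 = 99000 + 16869474599/221974416064 = 21975484059810599/221974416064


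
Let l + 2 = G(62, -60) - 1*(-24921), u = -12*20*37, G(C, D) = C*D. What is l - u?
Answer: 30079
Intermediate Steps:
u = -8880 (u = -240*37 = -8880)
l = 21199 (l = -2 + (62*(-60) - 1*(-24921)) = -2 + (-3720 + 24921) = -2 + 21201 = 21199)
l - u = 21199 - 1*(-8880) = 21199 + 8880 = 30079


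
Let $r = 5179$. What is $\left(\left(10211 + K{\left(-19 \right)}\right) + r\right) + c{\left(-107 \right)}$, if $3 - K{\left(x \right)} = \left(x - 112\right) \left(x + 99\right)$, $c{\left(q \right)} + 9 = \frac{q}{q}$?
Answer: $25865$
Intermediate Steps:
$c{\left(q \right)} = -8$ ($c{\left(q \right)} = -9 + \frac{q}{q} = -9 + 1 = -8$)
$K{\left(x \right)} = 3 - \left(-112 + x\right) \left(99 + x\right)$ ($K{\left(x \right)} = 3 - \left(x - 112\right) \left(x + 99\right) = 3 - \left(-112 + x\right) \left(99 + x\right)$)
$\left(\left(10211 + K{\left(-19 \right)}\right) + r\right) + c{\left(-107 \right)} = \left(\left(10211 + \left(11091 - \left(-19\right)^{2} + 13 \left(-19\right)\right)\right) + 5179\right) - 8 = \left(\left(10211 - -10483\right) + 5179\right) - 8 = \left(\left(10211 + 10483\right) + 5179\right) - 8 = \left(20694 + 5179\right) - 8 = 25873 - 8 = 25865$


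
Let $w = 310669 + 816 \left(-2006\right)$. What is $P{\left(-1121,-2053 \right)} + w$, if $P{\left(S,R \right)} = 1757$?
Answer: $-1324470$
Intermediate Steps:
$w = -1326227$ ($w = 310669 - 1636896 = -1326227$)
$P{\left(-1121,-2053 \right)} + w = 1757 - 1326227 = -1324470$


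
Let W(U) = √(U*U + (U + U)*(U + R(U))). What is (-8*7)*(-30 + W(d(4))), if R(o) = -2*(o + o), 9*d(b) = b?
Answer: 1680 - 224*I*√5/9 ≈ 1680.0 - 55.653*I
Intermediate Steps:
d(b) = b/9
R(o) = -4*o
W(U) = √5*√(-U²) (W(U) = √(U*U + (U + U)*(U - 4*U)) = √(U² + (2*U)*(-3*U)) = √(U² - 6*U²) = √(-5*U²) = √5*√(-U²))
(-8*7)*(-30 + W(d(4))) = (-8*7)*(-30 + √5*√(-((⅑)*4)²)) = -56*(-30 + √5*√(-(4/9)²)) = -56*(-30 + √5*√(-1*16/81)) = -56*(-30 + √5*√(-16/81)) = -56*(-30 + √5*(4*I/9)) = -56*(-30 + 4*I*√5/9) = 1680 - 224*I*√5/9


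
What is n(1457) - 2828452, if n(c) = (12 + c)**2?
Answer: -670491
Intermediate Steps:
n(1457) - 2828452 = (12 + 1457)**2 - 2828452 = 1469**2 - 2828452 = 2157961 - 2828452 = -670491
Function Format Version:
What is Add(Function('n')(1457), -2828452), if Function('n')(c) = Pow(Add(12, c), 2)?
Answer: -670491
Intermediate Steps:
Add(Function('n')(1457), -2828452) = Add(Pow(Add(12, 1457), 2), -2828452) = Add(Pow(1469, 2), -2828452) = Add(2157961, -2828452) = -670491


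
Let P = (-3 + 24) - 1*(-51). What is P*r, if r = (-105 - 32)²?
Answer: 1351368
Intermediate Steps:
P = 72 (P = 21 + 51 = 72)
r = 18769 (r = (-137)² = 18769)
P*r = 72*18769 = 1351368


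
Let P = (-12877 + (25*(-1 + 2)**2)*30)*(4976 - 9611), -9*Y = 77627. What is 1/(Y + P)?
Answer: 9/505800178 ≈ 1.7794e-8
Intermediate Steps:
Y = -77627/9 (Y = -1/9*77627 = -77627/9 ≈ -8625.2)
P = 56208645 (P = (-12877 + (25*1**2)*30)*(-4635) = (-12877 + (25*1)*30)*(-4635) = (-12877 + 25*30)*(-4635) = (-12877 + 750)*(-4635) = -12127*(-4635) = 56208645)
1/(Y + P) = 1/(-77627/9 + 56208645) = 1/(505800178/9) = 9/505800178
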